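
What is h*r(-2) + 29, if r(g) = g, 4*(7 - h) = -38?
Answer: -4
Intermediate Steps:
h = 33/2 (h = 7 - ¼*(-38) = 7 + 19/2 = 33/2 ≈ 16.500)
h*r(-2) + 29 = (33/2)*(-2) + 29 = -33 + 29 = -4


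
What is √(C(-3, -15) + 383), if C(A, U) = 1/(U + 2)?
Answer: √64714/13 ≈ 19.568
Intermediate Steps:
C(A, U) = 1/(2 + U)
√(C(-3, -15) + 383) = √(1/(2 - 15) + 383) = √(1/(-13) + 383) = √(-1/13 + 383) = √(4978/13) = √64714/13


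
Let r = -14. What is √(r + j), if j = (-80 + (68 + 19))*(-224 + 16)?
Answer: 7*I*√30 ≈ 38.341*I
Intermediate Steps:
j = -1456 (j = (-80 + 87)*(-208) = 7*(-208) = -1456)
√(r + j) = √(-14 - 1456) = √(-1470) = 7*I*√30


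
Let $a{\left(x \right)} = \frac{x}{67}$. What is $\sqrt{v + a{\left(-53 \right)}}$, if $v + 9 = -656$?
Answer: $\frac{8 i \sqrt{46699}}{67} \approx 25.803 i$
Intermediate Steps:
$v = -665$ ($v = -9 - 656 = -665$)
$a{\left(x \right)} = \frac{x}{67}$ ($a{\left(x \right)} = x \frac{1}{67} = \frac{x}{67}$)
$\sqrt{v + a{\left(-53 \right)}} = \sqrt{-665 + \frac{1}{67} \left(-53\right)} = \sqrt{-665 - \frac{53}{67}} = \sqrt{- \frac{44608}{67}} = \frac{8 i \sqrt{46699}}{67}$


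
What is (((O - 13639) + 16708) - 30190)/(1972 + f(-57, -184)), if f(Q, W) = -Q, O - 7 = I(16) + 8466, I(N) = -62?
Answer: -18710/2029 ≈ -9.2213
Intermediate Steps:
O = 8411 (O = 7 + (-62 + 8466) = 7 + 8404 = 8411)
(((O - 13639) + 16708) - 30190)/(1972 + f(-57, -184)) = (((8411 - 13639) + 16708) - 30190)/(1972 - 1*(-57)) = ((-5228 + 16708) - 30190)/(1972 + 57) = (11480 - 30190)/2029 = -18710*1/2029 = -18710/2029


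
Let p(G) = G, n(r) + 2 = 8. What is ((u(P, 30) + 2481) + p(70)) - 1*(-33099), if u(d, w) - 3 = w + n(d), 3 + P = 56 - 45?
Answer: 35689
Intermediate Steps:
P = 8 (P = -3 + (56 - 45) = -3 + 11 = 8)
n(r) = 6 (n(r) = -2 + 8 = 6)
u(d, w) = 9 + w (u(d, w) = 3 + (w + 6) = 3 + (6 + w) = 9 + w)
((u(P, 30) + 2481) + p(70)) - 1*(-33099) = (((9 + 30) + 2481) + 70) - 1*(-33099) = ((39 + 2481) + 70) + 33099 = (2520 + 70) + 33099 = 2590 + 33099 = 35689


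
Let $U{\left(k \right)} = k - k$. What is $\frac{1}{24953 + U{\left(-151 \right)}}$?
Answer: $\frac{1}{24953} \approx 4.0075 \cdot 10^{-5}$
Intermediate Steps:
$U{\left(k \right)} = 0$
$\frac{1}{24953 + U{\left(-151 \right)}} = \frac{1}{24953 + 0} = \frac{1}{24953}$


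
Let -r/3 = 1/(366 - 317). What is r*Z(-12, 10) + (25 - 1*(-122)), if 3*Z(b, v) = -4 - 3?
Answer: 1030/7 ≈ 147.14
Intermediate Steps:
Z(b, v) = -7/3 (Z(b, v) = (-4 - 3)/3 = (⅓)*(-7) = -7/3)
r = -3/49 (r = -3/(366 - 317) = -3/49 ≈ -0.061224)
r*Z(-12, 10) + (25 - 1*(-122)) = -3/49*(-7/3) + (25 - 1*(-122)) = ⅐ + (25 + 122) = ⅐ + 147 = 1030/7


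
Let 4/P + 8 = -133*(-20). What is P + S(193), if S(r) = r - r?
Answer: 1/663 ≈ 0.0015083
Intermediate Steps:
P = 1/663 (P = 4/(-8 - 133*(-20)) = 4/(-8 + 2660) = 4/2652 = 4*(1/2652) = 1/663 ≈ 0.0015083)
S(r) = 0
P + S(193) = 1/663 + 0 = 1/663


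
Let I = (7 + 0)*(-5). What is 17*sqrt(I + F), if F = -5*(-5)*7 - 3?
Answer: 17*sqrt(137) ≈ 198.98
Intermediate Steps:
F = 172 (F = 25*7 - 3 = 175 - 3 = 172)
I = -35 (I = 7*(-5) = -35)
17*sqrt(I + F) = 17*sqrt(-35 + 172) = 17*sqrt(137)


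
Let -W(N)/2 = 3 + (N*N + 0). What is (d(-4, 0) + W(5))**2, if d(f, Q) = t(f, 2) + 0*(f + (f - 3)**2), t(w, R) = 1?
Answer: 3025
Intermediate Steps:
W(N) = -6 - 2*N**2 (W(N) = -2*(3 + (N*N + 0)) = -2*(3 + (N**2 + 0)) = -2*(3 + N**2) = -6 - 2*N**2)
d(f, Q) = 1 (d(f, Q) = 1 + 0*(f + (f - 3)**2) = 1 + 0*(f + (-3 + f)**2) = 1 + 0 = 1)
(d(-4, 0) + W(5))**2 = (1 + (-6 - 2*5**2))**2 = (1 + (-6 - 2*25))**2 = (1 + (-6 - 50))**2 = (1 - 56)**2 = (-55)**2 = 3025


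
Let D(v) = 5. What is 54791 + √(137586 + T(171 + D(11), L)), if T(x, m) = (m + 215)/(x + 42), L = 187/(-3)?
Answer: 54791 + √14712008277/327 ≈ 55162.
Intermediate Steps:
L = -187/3 (L = 187*(-⅓) = -187/3 ≈ -62.333)
T(x, m) = (215 + m)/(42 + x)
54791 + √(137586 + T(171 + D(11), L)) = 54791 + √(137586 + (215 - 187/3)/(42 + (171 + 5))) = 54791 + √(137586 + (458/3)/(42 + 176)) = 54791 + √(137586 + (458/3)/218) = 54791 + √(137586 + (1/218)*(458/3)) = 54791 + √(137586 + 229/327) = 54791 + √(44990851/327) = 54791 + √14712008277/327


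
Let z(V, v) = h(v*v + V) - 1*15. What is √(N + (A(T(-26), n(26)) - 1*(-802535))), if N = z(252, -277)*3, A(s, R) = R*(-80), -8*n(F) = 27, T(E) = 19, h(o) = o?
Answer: 11*√8543 ≈ 1016.7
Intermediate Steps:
n(F) = -27/8 (n(F) = -⅛*27 = -27/8)
A(s, R) = -80*R
z(V, v) = -15 + V + v² (z(V, v) = (v*v + V) - 1*15 = (v² + V) - 15 = (V + v²) - 15 = -15 + V + v²)
N = 230898 (N = (-15 + 252 + (-277)²)*3 = (-15 + 252 + 76729)*3 = 76966*3 = 230898)
√(N + (A(T(-26), n(26)) - 1*(-802535))) = √(230898 + (-80*(-27/8) - 1*(-802535))) = √(230898 + (270 + 802535)) = √(230898 + 802805) = √1033703 = 11*√8543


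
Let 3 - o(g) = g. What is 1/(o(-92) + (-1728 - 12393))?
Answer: -1/14026 ≈ -7.1296e-5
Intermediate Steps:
o(g) = 3 - g
1/(o(-92) + (-1728 - 12393)) = 1/((3 - 1*(-92)) + (-1728 - 12393)) = 1/((3 + 92) - 14121) = 1/(95 - 14121) = 1/(-14026) = -1/14026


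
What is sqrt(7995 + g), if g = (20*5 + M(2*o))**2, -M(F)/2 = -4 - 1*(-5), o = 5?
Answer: sqrt(17599) ≈ 132.66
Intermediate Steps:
M(F) = -2 (M(F) = -2*(-4 - 1*(-5)) = -2*(-4 + 5) = -2*1 = -2)
g = 9604 (g = (20*5 - 2)**2 = (100 - 2)**2 = 98**2 = 9604)
sqrt(7995 + g) = sqrt(7995 + 9604) = sqrt(17599)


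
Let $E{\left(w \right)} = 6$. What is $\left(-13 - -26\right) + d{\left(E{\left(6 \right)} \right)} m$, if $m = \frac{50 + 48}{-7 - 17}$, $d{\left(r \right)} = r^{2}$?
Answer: $-134$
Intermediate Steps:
$m = - \frac{49}{12}$ ($m = \frac{98}{-24} = 98 \left(- \frac{1}{24}\right) = - \frac{49}{12} \approx -4.0833$)
$\left(-13 - -26\right) + d{\left(E{\left(6 \right)} \right)} m = \left(-13 - -26\right) + 6^{2} \left(- \frac{49}{12}\right) = \left(-13 + 26\right) + 36 \left(- \frac{49}{12}\right) = 13 - 147 = -134$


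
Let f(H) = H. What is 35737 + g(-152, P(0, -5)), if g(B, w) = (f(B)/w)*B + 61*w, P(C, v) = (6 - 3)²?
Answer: 349678/9 ≈ 38853.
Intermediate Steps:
P(C, v) = 9 (P(C, v) = 3² = 9)
g(B, w) = 61*w + B²/w (g(B, w) = (B/w)*B + 61*w = B²/w + 61*w = 61*w + B²/w)
35737 + g(-152, P(0, -5)) = 35737 + (61*9 + (-152)²/9) = 35737 + (549 + 23104*(⅑)) = 35737 + (549 + 23104/9) = 35737 + 28045/9 = 349678/9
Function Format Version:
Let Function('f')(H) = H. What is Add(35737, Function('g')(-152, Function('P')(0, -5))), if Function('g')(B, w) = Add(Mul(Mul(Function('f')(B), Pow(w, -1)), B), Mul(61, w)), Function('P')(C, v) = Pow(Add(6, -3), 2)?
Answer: Rational(349678, 9) ≈ 38853.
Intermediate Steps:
Function('P')(C, v) = 9 (Function('P')(C, v) = Pow(3, 2) = 9)
Function('g')(B, w) = Add(Mul(61, w), Mul(Pow(B, 2), Pow(w, -1))) (Function('g')(B, w) = Add(Mul(Mul(B, Pow(w, -1)), B), Mul(61, w)) = Add(Mul(Pow(B, 2), Pow(w, -1)), Mul(61, w)) = Add(Mul(61, w), Mul(Pow(B, 2), Pow(w, -1))))
Add(35737, Function('g')(-152, Function('P')(0, -5))) = Add(35737, Add(Mul(61, 9), Mul(Pow(-152, 2), Pow(9, -1)))) = Add(35737, Add(549, Mul(23104, Rational(1, 9)))) = Add(35737, Add(549, Rational(23104, 9))) = Add(35737, Rational(28045, 9)) = Rational(349678, 9)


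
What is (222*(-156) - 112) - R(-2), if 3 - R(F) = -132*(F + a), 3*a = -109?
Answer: -29687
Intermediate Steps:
a = -109/3 (a = (⅓)*(-109) = -109/3 ≈ -36.333)
R(F) = -4793 + 132*F (R(F) = 3 - (-132)*(F - 109/3) = 3 - (-132)*(-109/3 + F) = 3 - (4796 - 132*F) = 3 + (-4796 + 132*F) = -4793 + 132*F)
(222*(-156) - 112) - R(-2) = (222*(-156) - 112) - (-4793 + 132*(-2)) = (-34632 - 112) - (-4793 - 264) = -34744 - 1*(-5057) = -34744 + 5057 = -29687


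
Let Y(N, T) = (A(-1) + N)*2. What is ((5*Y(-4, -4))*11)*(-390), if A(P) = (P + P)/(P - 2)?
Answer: 143000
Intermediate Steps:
A(P) = 2*P/(-2 + P) (A(P) = (2*P)/(-2 + P) = 2*P/(-2 + P))
Y(N, T) = 4/3 + 2*N (Y(N, T) = (2*(-1)/(-2 - 1) + N)*2 = (2*(-1)/(-3) + N)*2 = (2*(-1)*(-⅓) + N)*2 = (⅔ + N)*2 = 4/3 + 2*N)
((5*Y(-4, -4))*11)*(-390) = ((5*(4/3 + 2*(-4)))*11)*(-390) = ((5*(4/3 - 8))*11)*(-390) = ((5*(-20/3))*11)*(-390) = -100/3*11*(-390) = -1100/3*(-390) = 143000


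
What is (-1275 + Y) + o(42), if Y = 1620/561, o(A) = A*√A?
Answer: -237885/187 + 42*√42 ≈ -999.92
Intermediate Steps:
o(A) = A^(3/2)
Y = 540/187 (Y = 1620*(1/561) = 540/187 ≈ 2.8877)
(-1275 + Y) + o(42) = (-1275 + 540/187) + 42^(3/2) = -237885/187 + 42*√42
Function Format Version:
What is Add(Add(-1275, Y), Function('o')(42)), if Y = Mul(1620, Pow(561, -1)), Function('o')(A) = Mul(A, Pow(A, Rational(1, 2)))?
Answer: Add(Rational(-237885, 187), Mul(42, Pow(42, Rational(1, 2)))) ≈ -999.92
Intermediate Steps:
Function('o')(A) = Pow(A, Rational(3, 2))
Y = Rational(540, 187) (Y = Mul(1620, Rational(1, 561)) = Rational(540, 187) ≈ 2.8877)
Add(Add(-1275, Y), Function('o')(42)) = Add(Add(-1275, Rational(540, 187)), Pow(42, Rational(3, 2))) = Add(Rational(-237885, 187), Mul(42, Pow(42, Rational(1, 2))))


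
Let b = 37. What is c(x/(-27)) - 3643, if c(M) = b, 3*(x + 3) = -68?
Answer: -3606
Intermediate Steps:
x = -77/3 (x = -3 + (1/3)*(-68) = -3 - 68/3 = -77/3 ≈ -25.667)
c(M) = 37
c(x/(-27)) - 3643 = 37 - 3643 = -3606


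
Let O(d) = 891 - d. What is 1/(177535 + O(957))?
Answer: 1/177469 ≈ 5.6348e-6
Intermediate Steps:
1/(177535 + O(957)) = 1/(177535 + (891 - 1*957)) = 1/(177535 + (891 - 957)) = 1/(177535 - 66) = 1/177469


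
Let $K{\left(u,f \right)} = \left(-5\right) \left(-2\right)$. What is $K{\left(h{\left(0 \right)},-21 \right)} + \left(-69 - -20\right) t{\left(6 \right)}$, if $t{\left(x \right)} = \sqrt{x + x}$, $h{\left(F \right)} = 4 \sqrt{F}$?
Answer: $10 - 98 \sqrt{3} \approx -159.74$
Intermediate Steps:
$K{\left(u,f \right)} = 10$
$t{\left(x \right)} = \sqrt{2} \sqrt{x}$ ($t{\left(x \right)} = \sqrt{2 x} = \sqrt{2} \sqrt{x}$)
$K{\left(h{\left(0 \right)},-21 \right)} + \left(-69 - -20\right) t{\left(6 \right)} = 10 + \left(-69 - -20\right) \sqrt{2} \sqrt{6} = 10 + \left(-69 + 20\right) 2 \sqrt{3} = 10 - 49 \cdot 2 \sqrt{3} = 10 - 98 \sqrt{3}$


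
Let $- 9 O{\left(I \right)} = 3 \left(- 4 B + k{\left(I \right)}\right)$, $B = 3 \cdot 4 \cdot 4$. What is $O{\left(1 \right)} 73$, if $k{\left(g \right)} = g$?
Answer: $\frac{13943}{3} \approx 4647.7$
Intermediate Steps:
$B = 48$ ($B = 12 \cdot 4 = 48$)
$O{\left(I \right)} = 64 - \frac{I}{3}$ ($O{\left(I \right)} = - \frac{3 \left(\left(-4\right) 48 + I\right)}{9} = - \frac{3 \left(-192 + I\right)}{9} = - \frac{-576 + 3 I}{9} = 64 - \frac{I}{3}$)
$O{\left(1 \right)} 73 = \left(64 - \frac{1}{3}\right) 73 = \frac{191}{3} \cdot 73 = \frac{13943}{3}$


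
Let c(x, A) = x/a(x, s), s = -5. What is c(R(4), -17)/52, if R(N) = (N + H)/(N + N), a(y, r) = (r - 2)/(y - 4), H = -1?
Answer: 87/23296 ≈ 0.0037345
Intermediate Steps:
a(y, r) = (-2 + r)/(-4 + y)
R(N) = (-1 + N)/(2*N) (R(N) = (N - 1)/(N + N) = (-1 + N)/((2*N)) = (-1 + N)*(1/(2*N)) = (-1 + N)/(2*N))
c(x, A) = x*(4/7 - x/7) (c(x, A) = x/(((-2 - 5)/(-4 + x))) = x/((-7/(-4 + x))) = x*(4/7 - x/7))
c(R(4), -17)/52 = (((½)*(-1 + 4)/4)*(4 - (-1 + 4)/(2*4))/7)/52 = (((½)*(¼)*3)*(4 - 3/(2*4))/7)*(1/52) = ((⅐)*(3/8)*(4 - 1*3/8))*(1/52) = ((⅐)*(3/8)*(4 - 3/8))*(1/52) = ((⅐)*(3/8)*(29/8))*(1/52) = (87/448)*(1/52) = 87/23296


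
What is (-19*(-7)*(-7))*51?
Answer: -47481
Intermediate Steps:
(-19*(-7)*(-7))*51 = (133*(-7))*51 = -931*51 = -47481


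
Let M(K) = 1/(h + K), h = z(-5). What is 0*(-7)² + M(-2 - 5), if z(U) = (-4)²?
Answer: ⅑ ≈ 0.11111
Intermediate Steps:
z(U) = 16
h = 16
M(K) = 1/(16 + K)
0*(-7)² + M(-2 - 5) = 0*(-7)² + 1/(16 + (-2 - 5)) = 0*49 + 1/(16 - 7) = 0 + 1/9 = 0 + ⅑ = ⅑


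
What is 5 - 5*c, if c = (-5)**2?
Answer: -120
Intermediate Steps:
c = 25
5 - 5*c = 5 - 5*25 = 5 - 125 = -120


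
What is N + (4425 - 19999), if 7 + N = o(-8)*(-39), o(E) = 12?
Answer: -16049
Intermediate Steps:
N = -475 (N = -7 + 12*(-39) = -7 - 468 = -475)
N + (4425 - 19999) = -475 + (4425 - 19999) = -475 - 15574 = -16049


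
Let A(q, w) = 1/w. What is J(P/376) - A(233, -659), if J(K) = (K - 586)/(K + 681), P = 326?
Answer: -10337872/12068267 ≈ -0.85662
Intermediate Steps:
J(K) = (-586 + K)/(681 + K)
J(P/376) - A(233, -659) = (-586 + 326/376)/(681 + 326/376) - 1/(-659) = (-586 + 326*(1/376))/(681 + 326*(1/376)) - 1*(-1/659) = (-586 + 163/188)/(681 + 163/188) + 1/659 = -110005/188/(128191/188) + 1/659 = (188/128191)*(-110005/188) + 1/659 = -15715/18313 + 1/659 = -10337872/12068267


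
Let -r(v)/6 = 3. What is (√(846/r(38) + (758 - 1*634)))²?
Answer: 77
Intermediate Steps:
r(v) = -18 (r(v) = -6*3 = -18)
(√(846/r(38) + (758 - 1*634)))² = (√(846/(-18) + (758 - 1*634)))² = (√(846*(-1/18) + (758 - 634)))² = (√(-47 + 124))² = (√77)² = 77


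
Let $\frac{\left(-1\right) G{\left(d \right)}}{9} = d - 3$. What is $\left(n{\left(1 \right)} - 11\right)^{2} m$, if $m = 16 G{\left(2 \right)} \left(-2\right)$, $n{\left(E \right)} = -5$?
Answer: $-73728$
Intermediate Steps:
$G{\left(d \right)} = 27 - 9 d$ ($G{\left(d \right)} = - 9 \left(d - 3\right) = - 9 \left(-3 + d\right) = 27 - 9 d$)
$m = -288$ ($m = 16 \left(27 - 18\right) \left(-2\right) = 16 \cdot 9 \left(-2\right) = 144 \left(-2\right) = -288$)
$\left(n{\left(1 \right)} - 11\right)^{2} m = \left(-5 - 11\right)^{2} \left(-288\right) = \left(-16\right)^{2} \left(-288\right) = 256 \left(-288\right) = -73728$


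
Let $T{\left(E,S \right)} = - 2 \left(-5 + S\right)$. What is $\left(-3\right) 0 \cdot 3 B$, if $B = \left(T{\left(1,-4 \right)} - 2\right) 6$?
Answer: $0$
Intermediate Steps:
$T{\left(E,S \right)} = 10 - 2 S$
$B = 96$ ($B = \left(\left(10 - -8\right) - 2\right) 6 = \left(\left(10 + 8\right) - 2\right) 6 = \left(18 - 2\right) 6 = 16 \cdot 6 = 96$)
$\left(-3\right) 0 \cdot 3 B = \left(-3\right) 0 \cdot 3 \cdot 96 = 0 \cdot 3 \cdot 96 = 0 \cdot 96 = 0$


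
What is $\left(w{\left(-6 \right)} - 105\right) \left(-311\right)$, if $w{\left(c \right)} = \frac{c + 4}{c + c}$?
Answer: $\frac{195619}{6} \approx 32603.0$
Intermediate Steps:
$w{\left(c \right)} = \frac{4 + c}{2 c}$
$\left(w{\left(-6 \right)} - 105\right) \left(-311\right) = \left(\frac{4 - 6}{2 \left(-6\right)} - 105\right) \left(-311\right) = \left(\frac{1}{2} \left(- \frac{1}{6}\right) \left(-2\right) - 105\right) \left(-311\right) = \left(\frac{1}{6} - 105\right) \left(-311\right) = \left(- \frac{629}{6}\right) \left(-311\right) = \frac{195619}{6}$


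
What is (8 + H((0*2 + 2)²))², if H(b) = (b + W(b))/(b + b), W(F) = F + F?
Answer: 361/4 ≈ 90.250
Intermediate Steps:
W(F) = 2*F
H(b) = 3/2 (H(b) = (b + 2*b)/(b + b) = (3*b)/((2*b)) = (3*b)*(1/(2*b)) = 3/2)
(8 + H((0*2 + 2)²))² = (8 + 3/2)² = (19/2)² = 361/4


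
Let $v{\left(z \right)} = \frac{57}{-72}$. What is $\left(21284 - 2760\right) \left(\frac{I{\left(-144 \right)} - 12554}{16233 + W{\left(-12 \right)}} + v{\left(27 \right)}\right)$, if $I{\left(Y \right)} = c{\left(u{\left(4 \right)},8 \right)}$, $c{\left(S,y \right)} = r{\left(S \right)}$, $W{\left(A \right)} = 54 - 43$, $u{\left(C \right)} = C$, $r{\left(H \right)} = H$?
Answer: $- \frac{706037629}{24366} \approx -28976.0$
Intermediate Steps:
$W{\left(A \right)} = 11$
$c{\left(S,y \right)} = S$
$I{\left(Y \right)} = 4$
$v{\left(z \right)} = - \frac{19}{24}$ ($v{\left(z \right)} = 57 \left(- \frac{1}{72}\right) = - \frac{19}{24}$)
$\left(21284 - 2760\right) \left(\frac{I{\left(-144 \right)} - 12554}{16233 + W{\left(-12 \right)}} + v{\left(27 \right)}\right) = \left(21284 - 2760\right) \left(\frac{4 - 12554}{16233 + 11} - \frac{19}{24}\right) = 18524 \left(- \frac{12550}{16244} - \frac{19}{24}\right) = 18524 \left(\left(-12550\right) \frac{1}{16244} - \frac{19}{24}\right) = 18524 \left(- \frac{6275}{8122} - \frac{19}{24}\right) = 18524 \left(- \frac{152459}{97464}\right) = - \frac{706037629}{24366}$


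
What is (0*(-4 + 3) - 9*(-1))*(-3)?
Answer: -27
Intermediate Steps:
(0*(-4 + 3) - 9*(-1))*(-3) = (0*(-1) + 9)*(-3) = (0 + 9)*(-3) = 9*(-3) = -27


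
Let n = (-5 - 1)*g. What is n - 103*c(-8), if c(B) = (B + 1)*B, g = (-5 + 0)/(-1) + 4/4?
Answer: -5804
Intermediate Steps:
g = 6 (g = -5*(-1) + 4*(¼) = 5 + 1 = 6)
c(B) = B*(1 + B) (c(B) = (1 + B)*B = B*(1 + B))
n = -36 (n = (-5 - 1)*6 = -6*6 = -36)
n - 103*c(-8) = -36 - (-824)*(1 - 8) = -36 - (-824)*(-7) = -36 - 103*56 = -36 - 5768 = -5804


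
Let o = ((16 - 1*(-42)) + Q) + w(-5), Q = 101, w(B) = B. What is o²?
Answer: 23716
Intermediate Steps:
o = 154 (o = ((16 - 1*(-42)) + 101) - 5 = ((16 + 42) + 101) - 5 = (58 + 101) - 5 = 159 - 5 = 154)
o² = 154² = 23716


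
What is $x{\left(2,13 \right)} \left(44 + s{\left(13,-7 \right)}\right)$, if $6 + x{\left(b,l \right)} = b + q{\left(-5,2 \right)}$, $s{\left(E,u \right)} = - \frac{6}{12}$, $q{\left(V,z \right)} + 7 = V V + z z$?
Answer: $783$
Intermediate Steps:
$q{\left(V,z \right)} = -7 + V^{2} + z^{2}$ ($q{\left(V,z \right)} = -7 + \left(V V + z z\right) = -7 + \left(V^{2} + z^{2}\right) = -7 + V^{2} + z^{2}$)
$s{\left(E,u \right)} = - \frac{1}{2}$ ($s{\left(E,u \right)} = \left(-6\right) \frac{1}{12} = - \frac{1}{2}$)
$x{\left(b,l \right)} = 16 + b$ ($x{\left(b,l \right)} = -6 + \left(b + \left(-7 + \left(-5\right)^{2} + 2^{2}\right)\right) = -6 + \left(b + \left(-7 + 25 + 4\right)\right) = -6 + \left(b + 22\right) = -6 + \left(22 + b\right) = 16 + b$)
$x{\left(2,13 \right)} \left(44 + s{\left(13,-7 \right)}\right) = \left(16 + 2\right) \left(44 - \frac{1}{2}\right) = 18 \cdot \frac{87}{2} = 783$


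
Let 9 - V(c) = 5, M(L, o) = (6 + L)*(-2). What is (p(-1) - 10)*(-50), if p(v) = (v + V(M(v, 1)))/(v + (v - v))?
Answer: 650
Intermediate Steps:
M(L, o) = -12 - 2*L
V(c) = 4 (V(c) = 9 - 1*5 = 9 - 5 = 4)
p(v) = (4 + v)/v (p(v) = (v + 4)/(v + (v - v)) = (4 + v)/(v + 0) = (4 + v)/v)
(p(-1) - 10)*(-50) = ((4 - 1)/(-1) - 10)*(-50) = (-1*3 - 10)*(-50) = (-3 - 10)*(-50) = -13*(-50) = 650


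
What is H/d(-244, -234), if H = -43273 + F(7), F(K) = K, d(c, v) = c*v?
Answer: -7211/9516 ≈ -0.75778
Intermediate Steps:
H = -43266 (H = -43273 + 7 = -43266)
H/d(-244, -234) = -43266/((-244*(-234))) = -43266/57096 = -43266*1/57096 = -7211/9516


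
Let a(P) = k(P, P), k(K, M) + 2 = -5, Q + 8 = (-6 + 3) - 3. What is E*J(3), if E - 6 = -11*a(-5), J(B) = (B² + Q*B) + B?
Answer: -2490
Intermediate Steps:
Q = -14 (Q = -8 + ((-6 + 3) - 3) = -8 + (-3 - 3) = -8 - 6 = -14)
J(B) = B² - 13*B (J(B) = (B² - 14*B) + B = B² - 13*B)
k(K, M) = -7 (k(K, M) = -2 - 5 = -7)
a(P) = -7
E = 83 (E = 6 - 11*(-7) = 6 + 77 = 83)
E*J(3) = 83*(3*(-13 + 3)) = 83*(3*(-10)) = 83*(-30) = -2490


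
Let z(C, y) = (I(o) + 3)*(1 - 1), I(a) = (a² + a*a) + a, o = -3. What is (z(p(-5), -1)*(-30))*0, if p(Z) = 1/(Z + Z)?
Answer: 0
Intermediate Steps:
p(Z) = 1/(2*Z)
I(a) = a + 2*a² (I(a) = (a² + a²) + a = 2*a² + a = a + 2*a²)
z(C, y) = 0 (z(C, y) = (-3*(1 + 2*(-3)) + 3)*(1 - 1) = (-3*(1 - 6) + 3)*0 = (-3*(-5) + 3)*0 = (15 + 3)*0 = 18*0 = 0)
(z(p(-5), -1)*(-30))*0 = (0*(-30))*0 = 0*0 = 0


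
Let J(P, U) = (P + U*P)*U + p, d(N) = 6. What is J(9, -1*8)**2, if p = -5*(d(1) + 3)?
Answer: 210681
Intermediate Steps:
p = -45 (p = -5*(6 + 3) = -5*9 = -45)
J(P, U) = -45 + U*(P + P*U) (J(P, U) = (P + U*P)*U - 45 = (P + P*U)*U - 45 = U*(P + P*U) - 45 = -45 + U*(P + P*U))
J(9, -1*8)**2 = (-45 + 9*(-1*8) + 9*(-1*8)**2)**2 = (-45 + 9*(-8) + 9*(-8)**2)**2 = (-45 - 72 + 9*64)**2 = (-45 - 72 + 576)**2 = 459**2 = 210681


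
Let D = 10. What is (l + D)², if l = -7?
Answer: 9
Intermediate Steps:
(l + D)² = (-7 + 10)² = 3² = 9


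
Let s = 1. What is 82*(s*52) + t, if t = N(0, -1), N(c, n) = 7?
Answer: 4271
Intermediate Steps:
t = 7
82*(s*52) + t = 82*(1*52) + 7 = 82*52 + 7 = 4264 + 7 = 4271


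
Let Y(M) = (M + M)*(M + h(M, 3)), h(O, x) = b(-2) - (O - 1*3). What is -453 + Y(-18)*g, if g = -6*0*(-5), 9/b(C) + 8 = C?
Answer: -453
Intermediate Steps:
b(C) = 9/(-8 + C)
g = 0 (g = 0*(-5) = 0)
h(O, x) = 21/10 - O (h(O, x) = 9/(-8 - 2) - (O - 1*3) = 9/(-10) - (O - 3) = 9*(-1/10) - (-3 + O) = -9/10 + (3 - O) = 21/10 - O)
Y(M) = 21*M/5 (Y(M) = (M + M)*(M + (21/10 - M)) = (2*M)*(21/10) = 21*M/5)
-453 + Y(-18)*g = -453 + ((21/5)*(-18))*0 = -453 - 378/5*0 = -453 + 0 = -453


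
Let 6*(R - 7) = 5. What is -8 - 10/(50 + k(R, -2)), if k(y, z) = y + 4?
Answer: -3028/371 ≈ -8.1617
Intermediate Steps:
R = 47/6 (R = 7 + (⅙)*5 = 7 + ⅚ = 47/6 ≈ 7.8333)
k(y, z) = 4 + y
-8 - 10/(50 + k(R, -2)) = -8 - 10/(50 + (4 + 47/6)) = -8 - 10/(50 + 71/6) = -8 - 10/(371/6) = -8 + (6/371)*(-10) = -8 - 60/371 = -3028/371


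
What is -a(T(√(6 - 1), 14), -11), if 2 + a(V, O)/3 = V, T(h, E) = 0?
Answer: 6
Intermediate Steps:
a(V, O) = -6 + 3*V
-a(T(√(6 - 1), 14), -11) = -(-6 + 3*0) = -(-6 + 0) = -1*(-6) = 6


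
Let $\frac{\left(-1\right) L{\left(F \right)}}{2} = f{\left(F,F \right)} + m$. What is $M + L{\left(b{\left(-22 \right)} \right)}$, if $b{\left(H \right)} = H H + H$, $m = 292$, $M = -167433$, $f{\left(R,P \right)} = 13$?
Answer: $-168043$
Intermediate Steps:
$b{\left(H \right)} = H + H^{2}$ ($b{\left(H \right)} = H^{2} + H = H + H^{2}$)
$L{\left(F \right)} = -610$ ($L{\left(F \right)} = - 2 \left(13 + 292\right) = \left(-2\right) 305 = -610$)
$M + L{\left(b{\left(-22 \right)} \right)} = -167433 - 610 = -168043$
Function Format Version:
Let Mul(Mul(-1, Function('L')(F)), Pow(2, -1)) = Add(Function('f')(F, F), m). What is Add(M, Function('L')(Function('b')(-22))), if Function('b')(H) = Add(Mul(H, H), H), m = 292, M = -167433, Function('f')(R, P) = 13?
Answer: -168043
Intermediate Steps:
Function('b')(H) = Add(H, Pow(H, 2)) (Function('b')(H) = Add(Pow(H, 2), H) = Add(H, Pow(H, 2)))
Function('L')(F) = -610 (Function('L')(F) = Mul(-2, Add(13, 292)) = Mul(-2, 305) = -610)
Add(M, Function('L')(Function('b')(-22))) = Add(-167433, -610) = -168043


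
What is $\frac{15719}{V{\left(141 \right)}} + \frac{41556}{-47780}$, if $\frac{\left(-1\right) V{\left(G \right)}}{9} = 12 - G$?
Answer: $\frac{175701826}{13868145} \approx 12.669$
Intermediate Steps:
$V{\left(G \right)} = -108 + 9 G$ ($V{\left(G \right)} = - 9 \left(12 - G\right) = -108 + 9 G$)
$\frac{15719}{V{\left(141 \right)}} + \frac{41556}{-47780} = \frac{15719}{-108 + 9 \cdot 141} + \frac{41556}{-47780} = \frac{15719}{-108 + 1269} + 41556 \left(- \frac{1}{47780}\right) = \frac{15719}{1161} - \frac{10389}{11945} = \frac{175701826}{13868145}$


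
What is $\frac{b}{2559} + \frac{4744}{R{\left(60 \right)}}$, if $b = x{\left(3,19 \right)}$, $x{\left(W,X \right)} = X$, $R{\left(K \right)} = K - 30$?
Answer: $\frac{2023411}{12795} \approx 158.14$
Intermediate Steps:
$R{\left(K \right)} = -30 + K$
$b = 19$
$\frac{b}{2559} + \frac{4744}{R{\left(60 \right)}} = \frac{19}{2559} + \frac{4744}{-30 + 60} = 19 \cdot \frac{1}{2559} + \frac{4744}{30} = \frac{19}{2559} + 4744 \cdot \frac{1}{30} = \frac{19}{2559} + \frac{2372}{15} = \frac{2023411}{12795}$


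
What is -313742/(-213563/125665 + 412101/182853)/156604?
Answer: -400512966866155/110806351486628 ≈ -3.6145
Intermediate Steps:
-313742/(-213563/125665 + 412101/182853)/156604 = -313742/(-213563*1/125665 + 412101*(1/182853))*(1/156604) = -313742/(-213563/125665 + 45789/20317)*(1/156604) = -313742/1415115214/2553135805*(1/156604) = -313742*2553135805/1415115214*(1/156604) = -400512966866155/707557607*1/156604 = -400512966866155/110806351486628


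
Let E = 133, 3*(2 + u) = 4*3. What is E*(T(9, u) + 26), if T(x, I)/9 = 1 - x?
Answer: -6118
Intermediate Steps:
u = 2 (u = -2 + (4*3)/3 = -2 + (⅓)*12 = -2 + 4 = 2)
T(x, I) = 9 - 9*x (T(x, I) = 9*(1 - x) = 9 - 9*x)
E*(T(9, u) + 26) = 133*((9 - 9*9) + 26) = 133*((9 - 81) + 26) = 133*(-72 + 26) = 133*(-46) = -6118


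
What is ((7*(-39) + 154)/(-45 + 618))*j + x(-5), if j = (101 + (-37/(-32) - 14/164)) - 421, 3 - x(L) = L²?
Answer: 33254693/751776 ≈ 44.235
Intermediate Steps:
x(L) = 3 - L²
j = -418435/1312 (j = (101 + (-37*(-1/32) - 14*1/164)) - 421 = (101 + (37/32 - 7/82)) - 421 = (101 + 1405/1312) - 421 = 133917/1312 - 421 = -418435/1312 ≈ -318.93)
((7*(-39) + 154)/(-45 + 618))*j + x(-5) = ((7*(-39) + 154)/(-45 + 618))*(-418435/1312) + (3 - 1*(-5)²) = ((-273 + 154)/573)*(-418435/1312) + (3 - 1*25) = -119*1/573*(-418435/1312) + (3 - 25) = -119/573*(-418435/1312) - 22 = 49793765/751776 - 22 = 33254693/751776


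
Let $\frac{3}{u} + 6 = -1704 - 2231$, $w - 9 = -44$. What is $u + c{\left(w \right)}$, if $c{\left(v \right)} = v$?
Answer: $- \frac{137938}{3941} \approx -35.001$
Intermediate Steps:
$w = -35$ ($w = 9 - 44 = -35$)
$u = - \frac{3}{3941}$ ($u = \frac{3}{-6 - 3935} = \frac{3}{-3941} = 3 \left(- \frac{1}{3941}\right) = - \frac{3}{3941} \approx -0.00076123$)
$u + c{\left(w \right)} = - \frac{3}{3941} - 35 = - \frac{137938}{3941}$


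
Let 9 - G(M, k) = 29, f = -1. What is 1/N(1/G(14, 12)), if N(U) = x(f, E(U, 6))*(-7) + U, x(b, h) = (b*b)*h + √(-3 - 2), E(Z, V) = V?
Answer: -16820/805281 + 2800*I*√5/805281 ≈ -0.020887 + 0.0077749*I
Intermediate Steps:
G(M, k) = -20 (G(M, k) = 9 - 1*29 = 9 - 29 = -20)
x(b, h) = I*√5 + h*b² (x(b, h) = b²*h + √(-5) = h*b² + I*√5 = I*√5 + h*b²)
N(U) = -42 + U - 7*I*√5 (N(U) = (I*√5 + 6*(-1)²)*(-7) + U = (I*√5 + 6*1)*(-7) + U = (I*√5 + 6)*(-7) + U = (6 + I*√5)*(-7) + U = (-42 - 7*I*√5) + U = -42 + U - 7*I*√5)
1/N(1/G(14, 12)) = 1/(-42 + 1/(-20) - 7*I*√5) = 1/(-42 - 1/20 - 7*I*√5) = 1/(-841/20 - 7*I*√5)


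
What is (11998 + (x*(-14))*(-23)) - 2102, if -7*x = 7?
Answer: 9574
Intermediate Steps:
x = -1 (x = -⅐*7 = -1)
(11998 + (x*(-14))*(-23)) - 2102 = (11998 - 1*(-14)*(-23)) - 2102 = (11998 + 14*(-23)) - 2102 = (11998 - 322) - 2102 = 11676 - 2102 = 9574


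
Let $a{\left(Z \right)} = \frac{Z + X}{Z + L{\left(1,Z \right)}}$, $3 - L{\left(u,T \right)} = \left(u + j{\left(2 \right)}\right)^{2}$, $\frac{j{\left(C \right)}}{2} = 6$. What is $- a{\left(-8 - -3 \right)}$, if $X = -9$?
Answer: $- \frac{14}{171} \approx -0.081871$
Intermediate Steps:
$j{\left(C \right)} = 12$ ($j{\left(C \right)} = 2 \cdot 6 = 12$)
$L{\left(u,T \right)} = 3 - \left(12 + u\right)^{2}$ ($L{\left(u,T \right)} = 3 - \left(u + 12\right)^{2} = 3 - \left(12 + u\right)^{2}$)
$a{\left(Z \right)} = \frac{-9 + Z}{-166 + Z}$ ($a{\left(Z \right)} = \frac{Z - 9}{Z + \left(3 - \left(12 + 1\right)^{2}\right)} = \frac{-9 + Z}{Z + \left(3 - 13^{2}\right)} = \frac{-9 + Z}{Z + \left(3 - 169\right)} = \frac{-9 + Z}{Z - 166} = \frac{-9 + Z}{-166 + Z}$)
$- a{\left(-8 - -3 \right)} = - \frac{-9 - 5}{-166 - 5} = - \frac{-14}{-171} = - \frac{\left(-1\right) \left(-14\right)}{171} = \left(-1\right) \frac{14}{171} = - \frac{14}{171}$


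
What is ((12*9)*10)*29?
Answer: 31320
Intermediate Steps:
((12*9)*10)*29 = (108*10)*29 = 1080*29 = 31320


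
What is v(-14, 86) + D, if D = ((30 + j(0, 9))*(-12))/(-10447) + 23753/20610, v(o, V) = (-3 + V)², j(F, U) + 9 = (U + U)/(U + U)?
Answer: 1483542572261/215312670 ≈ 6890.2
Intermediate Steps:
j(F, U) = -8 (j(F, U) = -9 + (U + U)/(U + U) = -9 + (2*U)/((2*U)) = -9 + (2*U)*(1/(2*U)) = -9 + 1 = -8)
D = 253588631/215312670 (D = ((30 - 8)*(-12))/(-10447) + 23753/20610 = (22*(-12))*(-1/10447) + 23753*(1/20610) = -264*(-1/10447) + 23753/20610 = 264/10447 + 23753/20610 = 253588631/215312670 ≈ 1.1778)
v(-14, 86) + D = (-3 + 86)² + 253588631/215312670 = 83² + 253588631/215312670 = 6889 + 253588631/215312670 = 1483542572261/215312670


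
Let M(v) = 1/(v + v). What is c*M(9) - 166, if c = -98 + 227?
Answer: -953/6 ≈ -158.83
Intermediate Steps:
M(v) = 1/(2*v)
c = 129
c*M(9) - 166 = 129*((½)/9) - 166 = 129*((½)*(⅑)) - 166 = 129*(1/18) - 166 = 43/6 - 166 = -953/6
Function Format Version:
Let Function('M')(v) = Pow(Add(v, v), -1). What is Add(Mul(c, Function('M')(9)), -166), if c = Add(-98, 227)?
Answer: Rational(-953, 6) ≈ -158.83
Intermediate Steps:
Function('M')(v) = Mul(Rational(1, 2), Pow(v, -1)) (Function('M')(v) = Pow(Mul(2, v), -1) = Mul(Rational(1, 2), Pow(v, -1)))
c = 129
Add(Mul(c, Function('M')(9)), -166) = Add(Mul(129, Mul(Rational(1, 2), Pow(9, -1))), -166) = Add(Mul(129, Mul(Rational(1, 2), Rational(1, 9))), -166) = Add(Mul(129, Rational(1, 18)), -166) = Add(Rational(43, 6), -166) = Rational(-953, 6)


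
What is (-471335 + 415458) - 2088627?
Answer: -2144504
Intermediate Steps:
(-471335 + 415458) - 2088627 = -55877 - 2088627 = -2144504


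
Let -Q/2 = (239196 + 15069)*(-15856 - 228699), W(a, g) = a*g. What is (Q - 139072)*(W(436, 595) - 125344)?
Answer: 16674149239997928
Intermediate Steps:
Q = 124363554150 (Q = -2*(239196 + 15069)*(-15856 - 228699) = -508530*(-244555) = -2*(-62181777075) = 124363554150)
(Q - 139072)*(W(436, 595) - 125344) = (124363554150 - 139072)*(436*595 - 125344) = 124363415078*(259420 - 125344) = 124363415078*134076 = 16674149239997928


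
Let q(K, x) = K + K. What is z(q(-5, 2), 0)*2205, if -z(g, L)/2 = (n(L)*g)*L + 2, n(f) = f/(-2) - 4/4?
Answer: -8820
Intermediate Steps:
q(K, x) = 2*K
n(f) = -1 - f/2 (n(f) = f*(-½) - 4*¼ = -f/2 - 1 = -1 - f/2)
z(g, L) = -4 - 2*L*g*(-1 - L/2) (z(g, L) = -2*(((-1 - L/2)*g)*L + 2) = -2*((g*(-1 - L/2))*L + 2) = -2*(L*g*(-1 - L/2) + 2) = -2*(2 + L*g*(-1 - L/2)) = -4 - 2*L*g*(-1 - L/2))
z(q(-5, 2), 0)*2205 = (-4 + 0*(2*(-5))*(2 + 0))*2205 = (-4 + 0*(-10)*2)*2205 = (-4 + 0)*2205 = -4*2205 = -8820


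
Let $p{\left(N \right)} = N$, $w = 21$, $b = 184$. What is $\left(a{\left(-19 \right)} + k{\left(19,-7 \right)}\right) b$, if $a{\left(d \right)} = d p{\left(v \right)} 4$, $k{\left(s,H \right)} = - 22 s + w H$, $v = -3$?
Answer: $-62008$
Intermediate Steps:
$k{\left(s,H \right)} = - 22 s + 21 H$
$a{\left(d \right)} = - 12 d$ ($a{\left(d \right)} = d \left(-3\right) 4 = - 3 d 4 = - 12 d$)
$\left(a{\left(-19 \right)} + k{\left(19,-7 \right)}\right) b = \left(\left(-12\right) \left(-19\right) + \left(\left(-22\right) 19 + 21 \left(-7\right)\right)\right) 184 = \left(228 - 565\right) 184 = \left(-337\right) 184 = -62008$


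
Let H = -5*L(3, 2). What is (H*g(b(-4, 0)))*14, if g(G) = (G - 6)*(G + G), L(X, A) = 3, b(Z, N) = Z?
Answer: -16800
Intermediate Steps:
H = -15 (H = -5*3 = -15)
g(G) = 2*G*(-6 + G) (g(G) = (-6 + G)*(2*G) = 2*G*(-6 + G))
(H*g(b(-4, 0)))*14 = -30*(-4)*(-6 - 4)*14 = -30*(-4)*(-10)*14 = -15*80*14 = -1200*14 = -16800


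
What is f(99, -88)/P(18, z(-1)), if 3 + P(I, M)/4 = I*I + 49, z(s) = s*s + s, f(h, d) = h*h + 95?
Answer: 1237/185 ≈ 6.6865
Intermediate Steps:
f(h, d) = 95 + h**2 (f(h, d) = h**2 + 95 = 95 + h**2)
z(s) = s + s**2 (z(s) = s**2 + s = s + s**2)
P(I, M) = 184 + 4*I**2 (P(I, M) = -12 + 4*(I*I + 49) = -12 + 4*(I**2 + 49) = -12 + 4*(49 + I**2) = -12 + (196 + 4*I**2) = 184 + 4*I**2)
f(99, -88)/P(18, z(-1)) = (95 + 99**2)/(184 + 4*18**2) = (95 + 9801)/(184 + 4*324) = 9896/(184 + 1296) = 9896/1480 = 9896*(1/1480) = 1237/185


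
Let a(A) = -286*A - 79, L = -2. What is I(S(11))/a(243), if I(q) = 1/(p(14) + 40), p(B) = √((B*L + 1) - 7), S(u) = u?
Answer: I/(69577*(√34 - 40*I)) ≈ -3.5184e-7 + 5.1289e-8*I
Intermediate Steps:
p(B) = √(-6 - 2*B) (p(B) = √((B*(-2) + 1) - 7) = √((-2*B + 1) - 7) = √((1 - 2*B) - 7) = √(-6 - 2*B))
I(q) = 1/(40 + I*√34) (I(q) = 1/(√(-6 - 2*14) + 40) = 1/(√(-6 - 28) + 40) = 1/(√(-34) + 40) = 1/(I*√34 + 40) = 1/(40 + I*√34))
a(A) = -79 - 286*A
I(S(11))/a(243) = (20/817 - I*√34/1634)/(-79 - 286*243) = (20/817 - I*√34/1634)/(-79 - 69498) = (20/817 - I*√34/1634)/(-69577) = (20/817 - I*√34/1634)*(-1/69577) = -20/56844409 + I*√34/113688818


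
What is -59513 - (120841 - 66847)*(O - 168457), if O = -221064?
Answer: 21031737361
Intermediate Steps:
-59513 - (120841 - 66847)*(O - 168457) = -59513 - (120841 - 66847)*(-221064 - 168457) = -59513 - 53994*(-389521) = -59513 - 1*(-21031796874) = -59513 + 21031796874 = 21031737361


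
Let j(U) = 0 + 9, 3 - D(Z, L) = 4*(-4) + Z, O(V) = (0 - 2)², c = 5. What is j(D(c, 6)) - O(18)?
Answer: 5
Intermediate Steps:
O(V) = 4 (O(V) = (-2)² = 4)
D(Z, L) = 19 - Z (D(Z, L) = 3 - (4*(-4) + Z) = 3 - (-16 + Z) = 3 + (16 - Z) = 19 - Z)
j(U) = 9
j(D(c, 6)) - O(18) = 9 - 1*4 = 9 - 4 = 5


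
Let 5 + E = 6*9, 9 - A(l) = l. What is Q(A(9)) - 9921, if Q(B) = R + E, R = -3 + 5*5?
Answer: -9850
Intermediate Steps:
A(l) = 9 - l
R = 22 (R = -3 + 25 = 22)
E = 49 (E = -5 + 6*9 = -5 + 54 = 49)
Q(B) = 71 (Q(B) = 22 + 49 = 71)
Q(A(9)) - 9921 = 71 - 9921 = -9850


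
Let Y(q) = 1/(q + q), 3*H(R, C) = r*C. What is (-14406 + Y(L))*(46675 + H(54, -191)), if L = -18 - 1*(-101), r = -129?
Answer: -65629444380/83 ≈ -7.9072e+8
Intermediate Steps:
L = 83 (L = -18 + 101 = 83)
H(R, C) = -43*C (H(R, C) = (-129*C)/3 = -43*C)
Y(q) = 1/(2*q)
(-14406 + Y(L))*(46675 + H(54, -191)) = (-14406 + (½)/83)*(46675 - 43*(-191)) = (-14406 + (½)*(1/83))*(46675 + 8213) = (-14406 + 1/166)*54888 = -2391395/166*54888 = -65629444380/83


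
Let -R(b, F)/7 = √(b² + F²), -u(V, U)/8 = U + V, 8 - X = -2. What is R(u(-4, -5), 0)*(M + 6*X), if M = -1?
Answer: -29736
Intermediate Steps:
X = 10 (X = 8 - 1*(-2) = 8 + 2 = 10)
u(V, U) = -8*U - 8*V (u(V, U) = -8*(U + V) = -8*U - 8*V)
R(b, F) = -7*√(F² + b²) (R(b, F) = -7*√(b² + F²) = -7*√(F² + b²))
R(u(-4, -5), 0)*(M + 6*X) = (-7*√(0² + (-8*(-5) - 8*(-4))²))*(-1 + 6*10) = (-7*√(0 + (40 + 32)²))*(-1 + 60) = -7*√(0 + 72²)*59 = -7*√(0 + 5184)*59 = -7*√5184*59 = -7*72*59 = -504*59 = -29736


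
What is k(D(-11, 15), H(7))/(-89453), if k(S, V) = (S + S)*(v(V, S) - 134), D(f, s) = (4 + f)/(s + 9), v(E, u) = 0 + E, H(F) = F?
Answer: -127/153348 ≈ -0.00082818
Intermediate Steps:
v(E, u) = E
D(f, s) = (4 + f)/(9 + s)
k(S, V) = 2*S*(-134 + V) (k(S, V) = (S + S)*(V - 134) = (2*S)*(-134 + V) = 2*S*(-134 + V))
k(D(-11, 15), H(7))/(-89453) = (2*((4 - 11)/(9 + 15))*(-134 + 7))/(-89453) = (2*(-7/24)*(-127))*(-1/89453) = (889/12)*(-1/89453) = -127/153348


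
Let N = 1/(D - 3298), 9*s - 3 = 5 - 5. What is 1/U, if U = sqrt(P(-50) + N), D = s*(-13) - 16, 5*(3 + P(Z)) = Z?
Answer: -I*sqrt(1288356190)/129418 ≈ -0.27735*I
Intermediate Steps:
s = 1/3 (s = 1/3 + (5 - 5)/9 = 1/3 + (1/9)*0 = 1/3 + 0 = 1/3 ≈ 0.33333)
P(Z) = -3 + Z/5
D = -61/3 (D = (1/3)*(-13) - 16 = -13/3 - 16 = -61/3 ≈ -20.333)
N = -3/9955 (N = 1/(-61/3 - 3298) = 1/(-9955/3) = -3/9955 ≈ -0.00030136)
U = I*sqrt(1288356190)/9955 (U = sqrt((-3 + (1/5)*(-50)) - 3/9955) = sqrt((-3 - 10) - 3/9955) = sqrt(-13 - 3/9955) = sqrt(-129418/9955) = I*sqrt(1288356190)/9955 ≈ 3.6056*I)
1/U = 1/(I*sqrt(1288356190)/9955) = -I*sqrt(1288356190)/129418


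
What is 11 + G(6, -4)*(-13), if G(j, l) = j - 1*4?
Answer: -15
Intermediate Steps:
G(j, l) = -4 + j (G(j, l) = j - 4 = -4 + j)
11 + G(6, -4)*(-13) = 11 + (-4 + 6)*(-13) = 11 + 2*(-13) = 11 - 26 = -15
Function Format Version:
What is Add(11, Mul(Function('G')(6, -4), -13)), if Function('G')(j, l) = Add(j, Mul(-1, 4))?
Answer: -15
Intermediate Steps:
Function('G')(j, l) = Add(-4, j) (Function('G')(j, l) = Add(j, -4) = Add(-4, j))
Add(11, Mul(Function('G')(6, -4), -13)) = Add(11, Mul(Add(-4, 6), -13)) = Add(11, Mul(2, -13)) = Add(11, -26) = -15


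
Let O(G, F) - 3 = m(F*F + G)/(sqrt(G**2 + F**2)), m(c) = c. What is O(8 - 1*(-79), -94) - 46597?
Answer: -46594 + 8923*sqrt(16405)/16405 ≈ -46524.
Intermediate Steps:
O(G, F) = 3 + (G + F**2)/sqrt(F**2 + G**2) (O(G, F) = 3 + (F*F + G)/(sqrt(G**2 + F**2)) = 3 + (F**2 + G)/(sqrt(F**2 + G**2)) = 3 + (G + F**2)/sqrt(F**2 + G**2))
O(8 - 1*(-79), -94) - 46597 = ((8 - 1*(-79)) + (-94)**2 + 3*sqrt((-94)**2 + (8 - 1*(-79))**2))/sqrt((-94)**2 + (8 - 1*(-79))**2) - 46597 = ((8 + 79) + 8836 + 3*sqrt(8836 + (8 + 79)**2))/sqrt(8836 + (8 + 79)**2) - 46597 = (87 + 8836 + 3*sqrt(8836 + 87**2))/sqrt(8836 + 87**2) - 46597 = (87 + 8836 + 3*sqrt(8836 + 7569))/sqrt(8836 + 7569) - 46597 = (87 + 8836 + 3*sqrt(16405))/sqrt(16405) - 46597 = (sqrt(16405)/16405)*(8923 + 3*sqrt(16405)) - 46597 = sqrt(16405)*(8923 + 3*sqrt(16405))/16405 - 46597 = -46597 + sqrt(16405)*(8923 + 3*sqrt(16405))/16405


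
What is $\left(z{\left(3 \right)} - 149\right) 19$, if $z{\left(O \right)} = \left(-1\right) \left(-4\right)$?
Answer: $-2755$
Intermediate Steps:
$z{\left(O \right)} = 4$
$\left(z{\left(3 \right)} - 149\right) 19 = \left(4 - 149\right) 19 = \left(-145\right) 19 = -2755$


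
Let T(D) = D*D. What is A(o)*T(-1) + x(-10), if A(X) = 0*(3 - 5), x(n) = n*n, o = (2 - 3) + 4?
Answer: 100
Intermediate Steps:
o = 3 (o = -1 + 4 = 3)
x(n) = n**2
T(D) = D**2
A(X) = 0 (A(X) = 0*(-2) = 0)
A(o)*T(-1) + x(-10) = 0*(-1)**2 + (-10)**2 = 0*1 + 100 = 0 + 100 = 100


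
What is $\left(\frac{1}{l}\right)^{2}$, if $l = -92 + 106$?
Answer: $\frac{1}{196} \approx 0.005102$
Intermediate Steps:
$l = 14$
$\left(\frac{1}{l}\right)^{2} = \left(\frac{1}{14}\right)^{2} = \frac{1}{196}$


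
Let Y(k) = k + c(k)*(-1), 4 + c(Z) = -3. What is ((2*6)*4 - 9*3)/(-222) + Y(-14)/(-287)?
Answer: -213/3034 ≈ -0.070204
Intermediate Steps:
c(Z) = -7 (c(Z) = -4 - 3 = -7)
Y(k) = 7 + k (Y(k) = k - 7*(-1) = k + 7 = 7 + k)
((2*6)*4 - 9*3)/(-222) + Y(-14)/(-287) = ((2*6)*4 - 9*3)/(-222) + (7 - 14)/(-287) = (12*4 - 27)*(-1/222) - 7*(-1/287) = (48 - 27)*(-1/222) + 1/41 = 21*(-1/222) + 1/41 = -7/74 + 1/41 = -213/3034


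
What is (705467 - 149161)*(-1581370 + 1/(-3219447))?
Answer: -2832230005621527646/3219447 ≈ -8.7973e+11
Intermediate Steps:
(705467 - 149161)*(-1581370 + 1/(-3219447)) = 556306*(-1581370 - 1/3219447) = 556306*(-5091136902391/3219447) = -2832230005621527646/3219447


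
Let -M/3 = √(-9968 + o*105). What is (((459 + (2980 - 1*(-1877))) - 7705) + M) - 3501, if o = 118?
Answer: -5890 - 3*√2422 ≈ -6037.6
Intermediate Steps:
M = -3*√2422 (M = -3*√(-9968 + 118*105) = -3*√(-9968 + 12390) = -3*√2422 ≈ -147.64)
(((459 + (2980 - 1*(-1877))) - 7705) + M) - 3501 = (((459 + (2980 - 1*(-1877))) - 7705) - 3*√2422) - 3501 = (((459 + (2980 + 1877)) - 7705) - 3*√2422) - 3501 = (((459 + 4857) - 7705) - 3*√2422) - 3501 = ((5316 - 7705) - 3*√2422) - 3501 = (-2389 - 3*√2422) - 3501 = -5890 - 3*√2422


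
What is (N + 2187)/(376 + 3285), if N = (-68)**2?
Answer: 973/523 ≈ 1.8604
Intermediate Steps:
N = 4624
(N + 2187)/(376 + 3285) = (4624 + 2187)/(376 + 3285) = 6811/3661 = 6811*(1/3661) = 973/523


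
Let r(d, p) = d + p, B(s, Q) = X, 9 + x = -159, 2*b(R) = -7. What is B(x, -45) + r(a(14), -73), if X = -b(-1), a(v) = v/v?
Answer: -137/2 ≈ -68.500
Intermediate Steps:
b(R) = -7/2 (b(R) = (1/2)*(-7) = -7/2)
a(v) = 1
x = -168 (x = -9 - 159 = -168)
X = 7/2 (X = -1*(-7/2) = 7/2 ≈ 3.5000)
B(s, Q) = 7/2
B(x, -45) + r(a(14), -73) = 7/2 + (1 - 73) = 7/2 - 72 = -137/2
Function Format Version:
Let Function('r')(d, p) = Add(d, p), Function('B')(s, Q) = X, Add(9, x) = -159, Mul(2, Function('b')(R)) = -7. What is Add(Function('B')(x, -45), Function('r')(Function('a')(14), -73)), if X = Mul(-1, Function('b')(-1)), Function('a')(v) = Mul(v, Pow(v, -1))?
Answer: Rational(-137, 2) ≈ -68.500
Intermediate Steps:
Function('b')(R) = Rational(-7, 2) (Function('b')(R) = Mul(Rational(1, 2), -7) = Rational(-7, 2))
Function('a')(v) = 1
x = -168 (x = Add(-9, -159) = -168)
X = Rational(7, 2) (X = Mul(-1, Rational(-7, 2)) = Rational(7, 2) ≈ 3.5000)
Function('B')(s, Q) = Rational(7, 2)
Add(Function('B')(x, -45), Function('r')(Function('a')(14), -73)) = Add(Rational(7, 2), Add(1, -73)) = Add(Rational(7, 2), -72) = Rational(-137, 2)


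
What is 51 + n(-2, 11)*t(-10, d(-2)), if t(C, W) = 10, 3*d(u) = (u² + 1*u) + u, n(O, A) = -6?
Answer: -9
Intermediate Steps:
d(u) = u²/3 + 2*u/3 (d(u) = ((u² + 1*u) + u)/3 = ((u² + u) + u)/3 = ((u + u²) + u)/3 = (u² + 2*u)/3 = u²/3 + 2*u/3)
51 + n(-2, 11)*t(-10, d(-2)) = 51 - 6*10 = 51 - 60 = -9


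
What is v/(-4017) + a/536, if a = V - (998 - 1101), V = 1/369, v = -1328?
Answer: 17305637/33104097 ≈ 0.52276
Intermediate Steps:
V = 1/369 ≈ 0.0027100
a = 38008/369 (a = 1/369 - (998 - 1101) = 1/369 - 1*(-103) = 1/369 + 103 = 38008/369 ≈ 103.00)
v/(-4017) + a/536 = -1328/(-4017) + (38008/369)/536 = -1328*(-1/4017) + (38008/369)*(1/536) = 1328/4017 + 4751/24723 = 17305637/33104097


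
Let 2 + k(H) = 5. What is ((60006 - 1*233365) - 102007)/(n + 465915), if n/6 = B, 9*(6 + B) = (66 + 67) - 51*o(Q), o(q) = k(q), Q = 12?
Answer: -826098/1397597 ≈ -0.59108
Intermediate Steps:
k(H) = 3 (k(H) = -2 + 5 = 3)
o(q) = 3
B = -74/9 (B = -6 + ((66 + 67) - 51*3)/9 = -6 + (133 - 153)/9 = -6 + (⅑)*(-20) = -6 - 20/9 = -74/9 ≈ -8.2222)
n = -148/3 (n = 6*(-74/9) = -148/3 ≈ -49.333)
((60006 - 1*233365) - 102007)/(n + 465915) = ((60006 - 1*233365) - 102007)/(-148/3 + 465915) = ((60006 - 233365) - 102007)/(1397597/3) = (-173359 - 102007)*(3/1397597) = -275366*3/1397597 = -826098/1397597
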